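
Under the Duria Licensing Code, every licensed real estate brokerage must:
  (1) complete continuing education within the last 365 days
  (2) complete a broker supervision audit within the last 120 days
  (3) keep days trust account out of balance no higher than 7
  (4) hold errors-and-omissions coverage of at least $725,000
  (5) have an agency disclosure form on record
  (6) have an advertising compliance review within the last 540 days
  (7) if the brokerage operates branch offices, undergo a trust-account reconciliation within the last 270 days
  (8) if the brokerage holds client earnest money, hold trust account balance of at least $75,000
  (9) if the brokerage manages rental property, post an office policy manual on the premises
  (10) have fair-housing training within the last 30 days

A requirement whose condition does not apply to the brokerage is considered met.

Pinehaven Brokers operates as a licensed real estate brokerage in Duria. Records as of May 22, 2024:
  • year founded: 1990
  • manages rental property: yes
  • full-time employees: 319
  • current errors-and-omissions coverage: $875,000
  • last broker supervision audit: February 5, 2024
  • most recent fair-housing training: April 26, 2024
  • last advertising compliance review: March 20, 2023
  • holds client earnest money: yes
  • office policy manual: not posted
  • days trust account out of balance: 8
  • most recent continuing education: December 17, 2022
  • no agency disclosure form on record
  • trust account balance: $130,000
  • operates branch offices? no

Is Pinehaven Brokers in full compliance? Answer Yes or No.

1. continuing education 522 days ago vs limit 365 → not met
2. broker supervision audit 107 days ago vs limit 120 → met
3. days trust account out of balance 8 > 7 → not met
4. errors-and-omissions coverage $875,000 ≥ $725,000 → met
5. agency disclosure form absent → not met
6. advertising compliance review 429 days ago vs limit 540 → met
7. condition 'operates branch offices' does not hold → requirement n/a → met
8. condition 'holds client earnest money' holds; trust account balance $130,000 ≥ $75,000 → met
9. condition 'manages rental property' holds; office policy manual absent → not met
10. fair-housing training 26 days ago vs limit 30 → met
Not met: 1, 3, 5, 9

No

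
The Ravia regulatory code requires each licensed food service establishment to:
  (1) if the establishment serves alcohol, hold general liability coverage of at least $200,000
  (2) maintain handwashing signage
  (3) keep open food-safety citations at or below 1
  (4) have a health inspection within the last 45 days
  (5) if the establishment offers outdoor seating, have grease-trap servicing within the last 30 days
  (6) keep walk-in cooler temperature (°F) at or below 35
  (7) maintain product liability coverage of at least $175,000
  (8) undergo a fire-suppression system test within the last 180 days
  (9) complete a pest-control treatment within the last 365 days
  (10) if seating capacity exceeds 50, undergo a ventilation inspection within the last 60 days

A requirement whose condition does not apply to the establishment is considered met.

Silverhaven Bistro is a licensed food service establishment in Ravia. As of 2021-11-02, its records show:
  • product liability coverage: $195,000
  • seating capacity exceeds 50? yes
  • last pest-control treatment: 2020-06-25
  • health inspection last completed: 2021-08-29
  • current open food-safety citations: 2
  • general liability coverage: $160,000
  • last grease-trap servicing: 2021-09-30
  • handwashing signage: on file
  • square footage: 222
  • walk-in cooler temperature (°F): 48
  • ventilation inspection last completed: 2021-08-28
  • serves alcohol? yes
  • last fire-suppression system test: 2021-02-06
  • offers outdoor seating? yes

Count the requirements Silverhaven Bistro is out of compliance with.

8

1. condition 'serves alcohol' holds; general liability coverage $160,000 < $200,000 → not met
2. handwashing signage present → met
3. open food-safety citations 2 > 1 → not met
4. health inspection 65 days ago vs limit 45 → not met
5. condition 'offers outdoor seating' holds; grease-trap servicing 33 days ago vs limit 30 → not met
6. walk-in cooler temperature (°F) 48 > 35 → not met
7. product liability coverage $195,000 ≥ $175,000 → met
8. fire-suppression system test 269 days ago vs limit 180 → not met
9. pest-control treatment 495 days ago vs limit 365 → not met
10. condition 'seating capacity exceeds 50' holds; ventilation inspection 66 days ago vs limit 60 → not met
Not met: 8 of 10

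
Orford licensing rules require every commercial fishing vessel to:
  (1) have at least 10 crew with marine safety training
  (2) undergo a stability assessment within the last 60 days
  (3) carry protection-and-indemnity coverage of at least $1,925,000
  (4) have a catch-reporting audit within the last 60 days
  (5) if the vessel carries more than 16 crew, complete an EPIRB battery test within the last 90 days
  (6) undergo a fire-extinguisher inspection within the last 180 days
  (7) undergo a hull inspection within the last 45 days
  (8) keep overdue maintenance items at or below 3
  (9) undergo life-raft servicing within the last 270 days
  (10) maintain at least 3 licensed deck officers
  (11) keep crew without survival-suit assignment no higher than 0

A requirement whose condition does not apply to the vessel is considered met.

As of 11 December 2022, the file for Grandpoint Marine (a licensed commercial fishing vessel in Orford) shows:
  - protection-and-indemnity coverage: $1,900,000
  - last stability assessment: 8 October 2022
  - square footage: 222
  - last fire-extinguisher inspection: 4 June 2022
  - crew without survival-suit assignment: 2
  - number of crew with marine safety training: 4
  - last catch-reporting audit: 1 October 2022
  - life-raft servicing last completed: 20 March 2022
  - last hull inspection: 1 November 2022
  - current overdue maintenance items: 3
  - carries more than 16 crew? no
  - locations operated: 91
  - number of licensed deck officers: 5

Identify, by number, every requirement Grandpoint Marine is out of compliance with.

1. crew with marine safety training 4 < 10 → not met
2. stability assessment 64 days ago vs limit 60 → not met
3. protection-and-indemnity coverage $1,900,000 < $1,925,000 → not met
4. catch-reporting audit 71 days ago vs limit 60 → not met
5. condition 'carries more than 16 crew' does not hold → requirement n/a → met
6. fire-extinguisher inspection 190 days ago vs limit 180 → not met
7. hull inspection 40 days ago vs limit 45 → met
8. overdue maintenance items 3 ≤ 3 → met
9. life-raft servicing 266 days ago vs limit 270 → met
10. licensed deck officers 5 ≥ 3 → met
11. crew without survival-suit assignment 2 > 0 → not met
Not met: 1, 2, 3, 4, 6, 11

1, 2, 3, 4, 6, 11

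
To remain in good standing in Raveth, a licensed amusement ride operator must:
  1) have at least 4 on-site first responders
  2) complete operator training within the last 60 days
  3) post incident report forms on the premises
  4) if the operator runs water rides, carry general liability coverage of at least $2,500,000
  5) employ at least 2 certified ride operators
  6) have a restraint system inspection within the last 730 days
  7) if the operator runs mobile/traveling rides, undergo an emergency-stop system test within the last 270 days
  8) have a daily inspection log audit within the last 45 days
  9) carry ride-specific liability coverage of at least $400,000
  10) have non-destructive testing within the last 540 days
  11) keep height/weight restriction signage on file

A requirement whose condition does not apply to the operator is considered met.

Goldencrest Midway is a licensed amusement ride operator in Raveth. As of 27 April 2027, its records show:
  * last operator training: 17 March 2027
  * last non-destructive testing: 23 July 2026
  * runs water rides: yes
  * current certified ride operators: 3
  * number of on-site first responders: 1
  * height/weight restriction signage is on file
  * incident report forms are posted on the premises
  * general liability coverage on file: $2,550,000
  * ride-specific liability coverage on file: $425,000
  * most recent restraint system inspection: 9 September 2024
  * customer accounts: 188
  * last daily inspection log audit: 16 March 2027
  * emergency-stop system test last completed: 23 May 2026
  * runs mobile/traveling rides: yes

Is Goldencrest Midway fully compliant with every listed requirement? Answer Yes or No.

1. on-site first responders 1 < 4 → not met
2. operator training 41 days ago vs limit 60 → met
3. incident report forms present → met
4. condition 'runs water rides' holds; general liability coverage $2,550,000 ≥ $2,500,000 → met
5. certified ride operators 3 ≥ 2 → met
6. restraint system inspection 960 days ago vs limit 730 → not met
7. condition 'runs mobile/traveling rides' holds; emergency-stop system test 339 days ago vs limit 270 → not met
8. daily inspection log audit 42 days ago vs limit 45 → met
9. ride-specific liability coverage $425,000 ≥ $400,000 → met
10. non-destructive testing 278 days ago vs limit 540 → met
11. height/weight restriction signage present → met
Not met: 1, 6, 7

No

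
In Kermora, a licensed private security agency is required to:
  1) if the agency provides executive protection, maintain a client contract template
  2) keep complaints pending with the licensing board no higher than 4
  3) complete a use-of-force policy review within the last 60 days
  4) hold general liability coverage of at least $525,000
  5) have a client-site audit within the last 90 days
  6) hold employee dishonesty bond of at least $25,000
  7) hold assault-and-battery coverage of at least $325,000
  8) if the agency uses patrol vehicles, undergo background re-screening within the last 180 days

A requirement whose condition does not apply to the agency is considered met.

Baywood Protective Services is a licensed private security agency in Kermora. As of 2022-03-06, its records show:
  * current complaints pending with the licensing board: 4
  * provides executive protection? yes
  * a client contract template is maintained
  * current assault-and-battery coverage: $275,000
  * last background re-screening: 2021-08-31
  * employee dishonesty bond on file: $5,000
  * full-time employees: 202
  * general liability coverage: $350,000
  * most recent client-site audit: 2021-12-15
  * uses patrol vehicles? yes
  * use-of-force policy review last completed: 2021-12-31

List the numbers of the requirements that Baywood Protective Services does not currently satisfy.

3, 4, 6, 7, 8

1. condition 'provides executive protection' holds; client contract template present → met
2. complaints pending with the licensing board 4 ≤ 4 → met
3. use-of-force policy review 65 days ago vs limit 60 → not met
4. general liability coverage $350,000 < $525,000 → not met
5. client-site audit 81 days ago vs limit 90 → met
6. employee dishonesty bond $5,000 < $25,000 → not met
7. assault-and-battery coverage $275,000 < $325,000 → not met
8. condition 'uses patrol vehicles' holds; background re-screening 187 days ago vs limit 180 → not met
Not met: 3, 4, 6, 7, 8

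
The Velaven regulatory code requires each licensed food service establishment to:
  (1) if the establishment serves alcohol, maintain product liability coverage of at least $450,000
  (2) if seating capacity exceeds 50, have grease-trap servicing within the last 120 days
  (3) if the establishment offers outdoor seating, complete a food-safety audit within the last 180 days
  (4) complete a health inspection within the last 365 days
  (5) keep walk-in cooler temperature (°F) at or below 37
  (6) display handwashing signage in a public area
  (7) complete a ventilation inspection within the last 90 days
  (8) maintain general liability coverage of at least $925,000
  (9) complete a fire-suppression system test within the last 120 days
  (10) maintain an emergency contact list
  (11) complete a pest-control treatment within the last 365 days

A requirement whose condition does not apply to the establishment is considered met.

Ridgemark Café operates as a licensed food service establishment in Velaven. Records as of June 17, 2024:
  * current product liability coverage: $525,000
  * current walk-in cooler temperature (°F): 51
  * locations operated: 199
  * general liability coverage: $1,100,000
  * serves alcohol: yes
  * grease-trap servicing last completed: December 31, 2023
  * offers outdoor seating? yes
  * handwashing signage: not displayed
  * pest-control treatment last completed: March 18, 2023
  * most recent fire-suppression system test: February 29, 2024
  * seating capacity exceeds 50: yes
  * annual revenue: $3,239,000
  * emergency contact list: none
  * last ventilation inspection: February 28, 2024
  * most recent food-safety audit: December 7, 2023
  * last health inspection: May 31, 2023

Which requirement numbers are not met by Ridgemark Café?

1. condition 'serves alcohol' holds; product liability coverage $525,000 ≥ $450,000 → met
2. condition 'seating capacity exceeds 50' holds; grease-trap servicing 169 days ago vs limit 120 → not met
3. condition 'offers outdoor seating' holds; food-safety audit 193 days ago vs limit 180 → not met
4. health inspection 383 days ago vs limit 365 → not met
5. walk-in cooler temperature (°F) 51 > 37 → not met
6. handwashing signage absent → not met
7. ventilation inspection 110 days ago vs limit 90 → not met
8. general liability coverage $1,100,000 ≥ $925,000 → met
9. fire-suppression system test 109 days ago vs limit 120 → met
10. emergency contact list absent → not met
11. pest-control treatment 457 days ago vs limit 365 → not met
Not met: 2, 3, 4, 5, 6, 7, 10, 11

2, 3, 4, 5, 6, 7, 10, 11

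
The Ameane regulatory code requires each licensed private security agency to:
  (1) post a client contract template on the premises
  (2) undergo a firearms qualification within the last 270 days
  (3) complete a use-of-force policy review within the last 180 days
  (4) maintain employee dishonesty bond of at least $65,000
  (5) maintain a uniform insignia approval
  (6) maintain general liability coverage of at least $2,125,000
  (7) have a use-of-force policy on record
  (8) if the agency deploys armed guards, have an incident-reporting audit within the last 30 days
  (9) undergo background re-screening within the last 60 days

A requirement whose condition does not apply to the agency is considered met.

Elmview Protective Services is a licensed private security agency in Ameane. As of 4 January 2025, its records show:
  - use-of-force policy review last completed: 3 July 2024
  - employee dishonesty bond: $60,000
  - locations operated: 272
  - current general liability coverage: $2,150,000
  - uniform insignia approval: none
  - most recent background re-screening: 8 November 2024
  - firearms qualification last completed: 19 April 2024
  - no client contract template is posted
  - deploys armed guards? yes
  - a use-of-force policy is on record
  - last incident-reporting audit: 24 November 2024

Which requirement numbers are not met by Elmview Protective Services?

1. client contract template absent → not met
2. firearms qualification 260 days ago vs limit 270 → met
3. use-of-force policy review 185 days ago vs limit 180 → not met
4. employee dishonesty bond $60,000 < $65,000 → not met
5. uniform insignia approval absent → not met
6. general liability coverage $2,150,000 ≥ $2,125,000 → met
7. use-of-force policy present → met
8. condition 'deploys armed guards' holds; incident-reporting audit 41 days ago vs limit 30 → not met
9. background re-screening 57 days ago vs limit 60 → met
Not met: 1, 3, 4, 5, 8

1, 3, 4, 5, 8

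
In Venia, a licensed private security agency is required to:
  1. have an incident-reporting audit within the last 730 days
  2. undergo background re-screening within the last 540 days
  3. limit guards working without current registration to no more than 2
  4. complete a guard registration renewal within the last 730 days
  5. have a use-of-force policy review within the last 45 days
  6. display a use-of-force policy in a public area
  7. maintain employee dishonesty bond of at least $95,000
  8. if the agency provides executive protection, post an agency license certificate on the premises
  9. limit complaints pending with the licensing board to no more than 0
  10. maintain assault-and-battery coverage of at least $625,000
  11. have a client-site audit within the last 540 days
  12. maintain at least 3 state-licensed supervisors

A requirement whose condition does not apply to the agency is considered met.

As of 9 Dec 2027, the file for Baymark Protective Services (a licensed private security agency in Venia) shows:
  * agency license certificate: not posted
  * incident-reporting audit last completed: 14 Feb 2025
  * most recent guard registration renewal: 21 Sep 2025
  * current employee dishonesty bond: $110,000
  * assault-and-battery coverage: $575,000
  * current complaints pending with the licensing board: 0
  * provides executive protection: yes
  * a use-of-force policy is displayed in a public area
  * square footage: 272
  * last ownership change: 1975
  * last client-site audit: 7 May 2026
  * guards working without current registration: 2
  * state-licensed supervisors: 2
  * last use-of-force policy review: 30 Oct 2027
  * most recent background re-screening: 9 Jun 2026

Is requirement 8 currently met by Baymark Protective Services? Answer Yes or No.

No

8. condition 'provides executive protection' holds; agency license certificate absent → not met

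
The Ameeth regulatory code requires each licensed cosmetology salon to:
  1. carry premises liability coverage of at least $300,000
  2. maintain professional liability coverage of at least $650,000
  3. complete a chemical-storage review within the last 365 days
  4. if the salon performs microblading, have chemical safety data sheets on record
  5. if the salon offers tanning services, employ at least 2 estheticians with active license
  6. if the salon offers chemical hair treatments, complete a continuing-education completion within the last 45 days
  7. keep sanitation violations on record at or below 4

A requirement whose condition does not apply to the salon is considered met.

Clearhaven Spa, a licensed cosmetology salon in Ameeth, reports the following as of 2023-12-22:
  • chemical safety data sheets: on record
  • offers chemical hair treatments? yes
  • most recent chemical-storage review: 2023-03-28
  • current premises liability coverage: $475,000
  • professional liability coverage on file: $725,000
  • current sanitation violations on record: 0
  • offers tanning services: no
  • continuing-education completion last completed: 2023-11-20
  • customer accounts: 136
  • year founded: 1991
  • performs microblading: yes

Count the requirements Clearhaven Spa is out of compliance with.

0

1. premises liability coverage $475,000 ≥ $300,000 → met
2. professional liability coverage $725,000 ≥ $650,000 → met
3. chemical-storage review 269 days ago vs limit 365 → met
4. condition 'performs microblading' holds; chemical safety data sheets present → met
5. condition 'offers tanning services' does not hold → requirement n/a → met
6. condition 'offers chemical hair treatments' holds; continuing-education completion 32 days ago vs limit 45 → met
7. sanitation violations on record 0 ≤ 4 → met
Not met: 0 of 7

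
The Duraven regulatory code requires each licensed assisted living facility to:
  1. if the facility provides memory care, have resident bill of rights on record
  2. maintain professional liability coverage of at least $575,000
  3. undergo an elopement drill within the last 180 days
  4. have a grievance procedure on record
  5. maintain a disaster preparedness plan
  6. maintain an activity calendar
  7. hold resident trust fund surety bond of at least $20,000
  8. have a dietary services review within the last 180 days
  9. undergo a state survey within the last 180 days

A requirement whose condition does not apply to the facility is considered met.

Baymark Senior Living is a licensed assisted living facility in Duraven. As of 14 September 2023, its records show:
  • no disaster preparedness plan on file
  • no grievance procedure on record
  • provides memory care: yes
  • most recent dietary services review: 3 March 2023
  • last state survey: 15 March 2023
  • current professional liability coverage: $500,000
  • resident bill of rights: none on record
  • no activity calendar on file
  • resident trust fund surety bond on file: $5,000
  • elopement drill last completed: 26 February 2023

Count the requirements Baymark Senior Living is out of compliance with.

1. condition 'provides memory care' holds; resident bill of rights absent → not met
2. professional liability coverage $500,000 < $575,000 → not met
3. elopement drill 200 days ago vs limit 180 → not met
4. grievance procedure absent → not met
5. disaster preparedness plan absent → not met
6. activity calendar absent → not met
7. resident trust fund surety bond $5,000 < $20,000 → not met
8. dietary services review 195 days ago vs limit 180 → not met
9. state survey 183 days ago vs limit 180 → not met
Not met: 9 of 9

9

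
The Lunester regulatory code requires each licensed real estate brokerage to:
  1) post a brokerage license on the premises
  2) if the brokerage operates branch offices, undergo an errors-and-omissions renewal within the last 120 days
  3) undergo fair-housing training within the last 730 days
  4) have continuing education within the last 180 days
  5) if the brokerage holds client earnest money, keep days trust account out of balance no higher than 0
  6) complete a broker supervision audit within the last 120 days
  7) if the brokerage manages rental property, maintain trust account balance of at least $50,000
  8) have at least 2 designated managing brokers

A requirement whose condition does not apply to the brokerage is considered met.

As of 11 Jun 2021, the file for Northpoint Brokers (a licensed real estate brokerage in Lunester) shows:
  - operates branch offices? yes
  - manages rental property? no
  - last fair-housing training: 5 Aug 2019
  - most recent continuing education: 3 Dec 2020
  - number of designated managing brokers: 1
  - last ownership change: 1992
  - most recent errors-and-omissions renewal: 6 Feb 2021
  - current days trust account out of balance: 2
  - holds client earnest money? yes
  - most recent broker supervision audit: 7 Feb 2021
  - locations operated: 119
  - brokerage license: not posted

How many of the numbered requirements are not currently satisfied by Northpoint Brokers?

6

1. brokerage license absent → not met
2. condition 'operates branch offices' holds; errors-and-omissions renewal 125 days ago vs limit 120 → not met
3. fair-housing training 676 days ago vs limit 730 → met
4. continuing education 190 days ago vs limit 180 → not met
5. condition 'holds client earnest money' holds; days trust account out of balance 2 > 0 → not met
6. broker supervision audit 124 days ago vs limit 120 → not met
7. condition 'manages rental property' does not hold → requirement n/a → met
8. designated managing brokers 1 < 2 → not met
Not met: 6 of 8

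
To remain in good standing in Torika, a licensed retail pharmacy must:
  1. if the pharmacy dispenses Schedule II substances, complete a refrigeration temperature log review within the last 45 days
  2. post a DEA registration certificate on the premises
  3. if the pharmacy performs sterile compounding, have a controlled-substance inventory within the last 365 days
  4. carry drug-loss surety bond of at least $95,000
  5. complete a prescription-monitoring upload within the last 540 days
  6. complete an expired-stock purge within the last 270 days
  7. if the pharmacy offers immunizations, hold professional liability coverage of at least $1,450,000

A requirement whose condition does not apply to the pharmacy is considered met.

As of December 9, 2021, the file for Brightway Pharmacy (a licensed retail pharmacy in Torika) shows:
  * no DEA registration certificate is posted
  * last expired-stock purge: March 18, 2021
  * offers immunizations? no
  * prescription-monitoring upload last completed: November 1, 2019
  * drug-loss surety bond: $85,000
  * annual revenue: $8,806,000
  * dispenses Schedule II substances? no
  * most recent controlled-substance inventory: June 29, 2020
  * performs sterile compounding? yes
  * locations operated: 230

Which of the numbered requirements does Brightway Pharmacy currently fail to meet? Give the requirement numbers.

2, 3, 4, 5

1. condition 'dispenses Schedule II substances' does not hold → requirement n/a → met
2. DEA registration certificate absent → not met
3. condition 'performs sterile compounding' holds; controlled-substance inventory 528 days ago vs limit 365 → not met
4. drug-loss surety bond $85,000 < $95,000 → not met
5. prescription-monitoring upload 769 days ago vs limit 540 → not met
6. expired-stock purge 266 days ago vs limit 270 → met
7. condition 'offers immunizations' does not hold → requirement n/a → met
Not met: 2, 3, 4, 5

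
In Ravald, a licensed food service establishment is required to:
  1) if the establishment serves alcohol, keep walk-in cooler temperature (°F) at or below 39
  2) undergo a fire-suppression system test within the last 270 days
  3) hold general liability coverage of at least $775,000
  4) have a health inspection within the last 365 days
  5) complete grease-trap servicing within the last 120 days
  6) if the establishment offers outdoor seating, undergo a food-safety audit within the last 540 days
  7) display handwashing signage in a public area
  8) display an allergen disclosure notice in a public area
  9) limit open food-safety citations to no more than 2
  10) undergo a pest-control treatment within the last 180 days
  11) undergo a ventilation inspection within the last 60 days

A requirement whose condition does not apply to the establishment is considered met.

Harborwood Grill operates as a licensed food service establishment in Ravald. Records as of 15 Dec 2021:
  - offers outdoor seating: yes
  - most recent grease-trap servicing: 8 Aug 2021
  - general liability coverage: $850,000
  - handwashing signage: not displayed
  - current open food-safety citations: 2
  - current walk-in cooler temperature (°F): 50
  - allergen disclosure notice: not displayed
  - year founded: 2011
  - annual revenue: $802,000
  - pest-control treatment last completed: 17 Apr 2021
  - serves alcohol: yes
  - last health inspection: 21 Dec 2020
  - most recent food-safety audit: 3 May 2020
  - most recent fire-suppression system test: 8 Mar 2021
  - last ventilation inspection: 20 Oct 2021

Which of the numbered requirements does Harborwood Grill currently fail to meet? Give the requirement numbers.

1, 2, 5, 6, 7, 8, 10

1. condition 'serves alcohol' holds; walk-in cooler temperature (°F) 50 > 39 → not met
2. fire-suppression system test 282 days ago vs limit 270 → not met
3. general liability coverage $850,000 ≥ $775,000 → met
4. health inspection 359 days ago vs limit 365 → met
5. grease-trap servicing 129 days ago vs limit 120 → not met
6. condition 'offers outdoor seating' holds; food-safety audit 591 days ago vs limit 540 → not met
7. handwashing signage absent → not met
8. allergen disclosure notice absent → not met
9. open food-safety citations 2 ≤ 2 → met
10. pest-control treatment 242 days ago vs limit 180 → not met
11. ventilation inspection 56 days ago vs limit 60 → met
Not met: 1, 2, 5, 6, 7, 8, 10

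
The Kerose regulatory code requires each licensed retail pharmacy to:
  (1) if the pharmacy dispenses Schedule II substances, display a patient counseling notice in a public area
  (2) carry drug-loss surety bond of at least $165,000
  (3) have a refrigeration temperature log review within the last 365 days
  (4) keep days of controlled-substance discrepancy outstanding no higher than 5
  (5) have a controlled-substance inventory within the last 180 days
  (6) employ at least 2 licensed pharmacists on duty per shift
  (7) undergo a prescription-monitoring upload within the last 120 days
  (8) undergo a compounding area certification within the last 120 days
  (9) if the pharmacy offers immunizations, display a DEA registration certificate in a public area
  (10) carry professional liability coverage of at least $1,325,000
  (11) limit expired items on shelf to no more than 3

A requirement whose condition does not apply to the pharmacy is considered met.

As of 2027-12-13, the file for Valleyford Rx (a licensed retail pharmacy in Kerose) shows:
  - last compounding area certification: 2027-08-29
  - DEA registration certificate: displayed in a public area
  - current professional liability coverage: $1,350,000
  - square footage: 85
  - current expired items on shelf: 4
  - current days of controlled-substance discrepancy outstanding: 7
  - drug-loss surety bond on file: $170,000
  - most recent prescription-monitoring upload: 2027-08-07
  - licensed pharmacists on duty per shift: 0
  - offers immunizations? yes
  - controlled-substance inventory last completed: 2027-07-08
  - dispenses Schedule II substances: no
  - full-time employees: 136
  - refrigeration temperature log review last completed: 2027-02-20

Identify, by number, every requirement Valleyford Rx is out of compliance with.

1. condition 'dispenses Schedule II substances' does not hold → requirement n/a → met
2. drug-loss surety bond $170,000 ≥ $165,000 → met
3. refrigeration temperature log review 296 days ago vs limit 365 → met
4. days of controlled-substance discrepancy outstanding 7 > 5 → not met
5. controlled-substance inventory 158 days ago vs limit 180 → met
6. licensed pharmacists on duty per shift 0 < 2 → not met
7. prescription-monitoring upload 128 days ago vs limit 120 → not met
8. compounding area certification 106 days ago vs limit 120 → met
9. condition 'offers immunizations' holds; DEA registration certificate present → met
10. professional liability coverage $1,350,000 ≥ $1,325,000 → met
11. expired items on shelf 4 > 3 → not met
Not met: 4, 6, 7, 11

4, 6, 7, 11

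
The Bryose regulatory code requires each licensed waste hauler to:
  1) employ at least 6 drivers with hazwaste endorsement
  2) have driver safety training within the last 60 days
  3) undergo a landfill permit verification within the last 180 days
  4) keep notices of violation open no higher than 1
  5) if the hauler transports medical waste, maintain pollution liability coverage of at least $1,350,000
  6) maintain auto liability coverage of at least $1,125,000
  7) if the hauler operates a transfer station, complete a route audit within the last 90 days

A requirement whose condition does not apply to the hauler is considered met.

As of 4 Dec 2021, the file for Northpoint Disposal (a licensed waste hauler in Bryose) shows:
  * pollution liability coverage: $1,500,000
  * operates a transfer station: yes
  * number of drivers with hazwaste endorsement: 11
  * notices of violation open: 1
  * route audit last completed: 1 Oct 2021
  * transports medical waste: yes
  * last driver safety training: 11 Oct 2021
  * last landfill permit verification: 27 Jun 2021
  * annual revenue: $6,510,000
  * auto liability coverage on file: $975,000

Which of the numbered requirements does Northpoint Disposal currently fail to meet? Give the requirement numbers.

6

1. drivers with hazwaste endorsement 11 ≥ 6 → met
2. driver safety training 54 days ago vs limit 60 → met
3. landfill permit verification 160 days ago vs limit 180 → met
4. notices of violation open 1 ≤ 1 → met
5. condition 'transports medical waste' holds; pollution liability coverage $1,500,000 ≥ $1,350,000 → met
6. auto liability coverage $975,000 < $1,125,000 → not met
7. condition 'operates a transfer station' holds; route audit 64 days ago vs limit 90 → met
Not met: 6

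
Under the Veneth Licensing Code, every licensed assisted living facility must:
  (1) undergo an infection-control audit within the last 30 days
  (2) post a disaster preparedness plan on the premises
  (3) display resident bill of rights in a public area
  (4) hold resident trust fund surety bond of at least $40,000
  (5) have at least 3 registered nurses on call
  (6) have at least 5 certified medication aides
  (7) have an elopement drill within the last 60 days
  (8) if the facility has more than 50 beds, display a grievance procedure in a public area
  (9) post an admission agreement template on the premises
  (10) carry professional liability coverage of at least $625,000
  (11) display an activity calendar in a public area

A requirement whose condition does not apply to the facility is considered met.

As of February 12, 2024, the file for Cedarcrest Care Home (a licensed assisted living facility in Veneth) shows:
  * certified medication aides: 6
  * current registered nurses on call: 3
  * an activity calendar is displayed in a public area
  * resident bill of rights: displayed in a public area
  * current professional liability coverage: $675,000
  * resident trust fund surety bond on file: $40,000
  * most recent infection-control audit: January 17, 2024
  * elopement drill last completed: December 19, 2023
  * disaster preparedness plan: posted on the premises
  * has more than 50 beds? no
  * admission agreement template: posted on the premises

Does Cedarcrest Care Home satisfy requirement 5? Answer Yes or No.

5. registered nurses on call 3 ≥ 3 → met

Yes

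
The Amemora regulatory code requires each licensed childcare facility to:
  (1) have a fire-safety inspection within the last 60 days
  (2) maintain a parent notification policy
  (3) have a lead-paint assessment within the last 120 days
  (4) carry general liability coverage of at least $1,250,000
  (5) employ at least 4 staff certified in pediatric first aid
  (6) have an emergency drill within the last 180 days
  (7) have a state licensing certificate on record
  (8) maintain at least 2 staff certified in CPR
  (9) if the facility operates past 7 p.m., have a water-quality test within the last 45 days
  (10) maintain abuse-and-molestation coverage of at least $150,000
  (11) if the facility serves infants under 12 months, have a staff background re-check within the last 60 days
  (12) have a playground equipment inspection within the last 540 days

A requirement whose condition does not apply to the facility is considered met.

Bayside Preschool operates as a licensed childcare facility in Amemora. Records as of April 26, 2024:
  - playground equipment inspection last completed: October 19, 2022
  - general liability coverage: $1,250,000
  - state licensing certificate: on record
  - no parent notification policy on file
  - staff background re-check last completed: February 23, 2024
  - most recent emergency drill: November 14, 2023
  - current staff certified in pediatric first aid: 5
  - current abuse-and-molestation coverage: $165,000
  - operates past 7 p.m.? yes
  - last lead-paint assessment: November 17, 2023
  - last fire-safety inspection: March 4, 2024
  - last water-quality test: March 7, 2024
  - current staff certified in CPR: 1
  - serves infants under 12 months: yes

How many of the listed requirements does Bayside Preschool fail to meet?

6

1. fire-safety inspection 53 days ago vs limit 60 → met
2. parent notification policy absent → not met
3. lead-paint assessment 161 days ago vs limit 120 → not met
4. general liability coverage $1,250,000 ≥ $1,250,000 → met
5. staff certified in pediatric first aid 5 ≥ 4 → met
6. emergency drill 164 days ago vs limit 180 → met
7. state licensing certificate present → met
8. staff certified in CPR 1 < 2 → not met
9. condition 'operates past 7 p.m.' holds; water-quality test 50 days ago vs limit 45 → not met
10. abuse-and-molestation coverage $165,000 ≥ $150,000 → met
11. condition 'serves infants under 12 months' holds; staff background re-check 63 days ago vs limit 60 → not met
12. playground equipment inspection 555 days ago vs limit 540 → not met
Not met: 6 of 12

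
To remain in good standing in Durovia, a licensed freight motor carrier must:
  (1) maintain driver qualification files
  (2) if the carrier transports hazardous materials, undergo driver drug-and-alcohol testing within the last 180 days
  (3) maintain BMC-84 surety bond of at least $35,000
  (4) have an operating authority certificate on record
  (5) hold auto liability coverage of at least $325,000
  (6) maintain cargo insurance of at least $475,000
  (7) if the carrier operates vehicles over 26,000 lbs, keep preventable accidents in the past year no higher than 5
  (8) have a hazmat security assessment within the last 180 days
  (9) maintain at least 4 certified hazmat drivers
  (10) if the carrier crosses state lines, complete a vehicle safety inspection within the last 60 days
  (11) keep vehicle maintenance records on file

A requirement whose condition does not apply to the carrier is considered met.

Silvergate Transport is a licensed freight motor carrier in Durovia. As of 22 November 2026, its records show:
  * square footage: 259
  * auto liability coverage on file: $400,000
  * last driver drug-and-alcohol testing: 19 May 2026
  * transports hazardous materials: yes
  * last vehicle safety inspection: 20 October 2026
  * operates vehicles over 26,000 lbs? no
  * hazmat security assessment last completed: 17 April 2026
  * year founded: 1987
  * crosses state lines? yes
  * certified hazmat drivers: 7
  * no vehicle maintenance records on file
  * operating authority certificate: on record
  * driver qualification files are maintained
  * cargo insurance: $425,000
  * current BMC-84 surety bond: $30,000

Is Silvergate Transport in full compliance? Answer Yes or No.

No

1. driver qualification files present → met
2. condition 'transports hazardous materials' holds; driver drug-and-alcohol testing 187 days ago vs limit 180 → not met
3. BMC-84 surety bond $30,000 < $35,000 → not met
4. operating authority certificate present → met
5. auto liability coverage $400,000 ≥ $325,000 → met
6. cargo insurance $425,000 < $475,000 → not met
7. condition 'operates vehicles over 26,000 lbs' does not hold → requirement n/a → met
8. hazmat security assessment 219 days ago vs limit 180 → not met
9. certified hazmat drivers 7 ≥ 4 → met
10. condition 'crosses state lines' holds; vehicle safety inspection 33 days ago vs limit 60 → met
11. vehicle maintenance records absent → not met
Not met: 2, 3, 6, 8, 11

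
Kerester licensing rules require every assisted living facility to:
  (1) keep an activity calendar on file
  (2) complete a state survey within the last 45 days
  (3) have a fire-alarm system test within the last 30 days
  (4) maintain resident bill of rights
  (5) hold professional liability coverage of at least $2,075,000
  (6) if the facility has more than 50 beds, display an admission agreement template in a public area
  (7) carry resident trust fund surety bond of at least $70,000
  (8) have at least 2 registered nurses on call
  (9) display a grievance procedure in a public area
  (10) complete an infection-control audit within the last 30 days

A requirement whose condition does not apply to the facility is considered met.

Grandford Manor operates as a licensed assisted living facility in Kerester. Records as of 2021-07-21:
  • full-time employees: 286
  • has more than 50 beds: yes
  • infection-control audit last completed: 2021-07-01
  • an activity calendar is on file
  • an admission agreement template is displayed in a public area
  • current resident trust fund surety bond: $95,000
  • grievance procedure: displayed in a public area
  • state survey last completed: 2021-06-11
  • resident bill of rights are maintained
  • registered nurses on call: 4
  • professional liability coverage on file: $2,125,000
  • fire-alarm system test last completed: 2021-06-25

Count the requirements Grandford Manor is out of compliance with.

0

1. activity calendar present → met
2. state survey 40 days ago vs limit 45 → met
3. fire-alarm system test 26 days ago vs limit 30 → met
4. resident bill of rights present → met
5. professional liability coverage $2,125,000 ≥ $2,075,000 → met
6. condition 'has more than 50 beds' holds; admission agreement template present → met
7. resident trust fund surety bond $95,000 ≥ $70,000 → met
8. registered nurses on call 4 ≥ 2 → met
9. grievance procedure present → met
10. infection-control audit 20 days ago vs limit 30 → met
Not met: 0 of 10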